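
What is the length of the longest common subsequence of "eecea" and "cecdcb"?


LCS of "eecea" and "cecdcb"
DP table:
           c    e    c    d    c    b
      0    0    0    0    0    0    0
  e   0    0    1    1    1    1    1
  e   0    0    1    1    1    1    1
  c   0    1    1    2    2    2    2
  e   0    1    2    2    2    2    2
  a   0    1    2    2    2    2    2
LCS length = dp[5][6] = 2

2


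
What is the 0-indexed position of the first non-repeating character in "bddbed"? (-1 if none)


Input: bddbed
Character frequencies:
  'b': 2
  'd': 3
  'e': 1
Scanning left to right for freq == 1:
  Position 0 ('b'): freq=2, skip
  Position 1 ('d'): freq=3, skip
  Position 2 ('d'): freq=3, skip
  Position 3 ('b'): freq=2, skip
  Position 4 ('e'): unique! => answer = 4

4


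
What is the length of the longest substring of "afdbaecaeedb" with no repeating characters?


Input: "afdbaecaeedb"
Sliding window (track last position of each char):
  Position 0 ('a'): window [0,0] length 1 -- new best
  Position 1 ('f'): window [0,1] length 2 -- new best
  Position 2 ('d'): window [0,2] length 3 -- new best
  Position 3 ('b'): window [0,3] length 4 -- new best
  Position 4 ('a'): repeat (last at 0), move window start to 1
  Position 4 ('a'): window [1,4] length 4
  Position 5 ('e'): window [1,5] length 5 -- new best
  Position 6 ('c'): window [1,6] length 6 -- new best
  Position 7 ('a'): repeat (last at 4), move window start to 5
  Position 7 ('a'): window [5,7] length 3
  Position 8 ('e'): repeat (last at 5), move window start to 6
  Position 8 ('e'): window [6,8] length 3
  Position 9 ('e'): repeat (last at 8), move window start to 9
  Position 9 ('e'): window [9,9] length 1
  Position 10 ('d'): window [9,10] length 2
  Position 11 ('b'): window [9,11] length 3
Longest substring with no repeats: "fdbaec" with length 6

6


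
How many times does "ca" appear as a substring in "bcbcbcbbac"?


Searching for "ca" in "bcbcbcbbac"
Scanning each position:
  Position 0: "bc" => no
  Position 1: "cb" => no
  Position 2: "bc" => no
  Position 3: "cb" => no
  Position 4: "bc" => no
  Position 5: "cb" => no
  Position 6: "bb" => no
  Position 7: "ba" => no
  Position 8: "ac" => no
Total occurrences: 0

0


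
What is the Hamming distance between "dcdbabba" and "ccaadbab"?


Comparing "dcdbabba" and "ccaadbab" position by position:
  Position 0: 'd' vs 'c' => differ
  Position 1: 'c' vs 'c' => same
  Position 2: 'd' vs 'a' => differ
  Position 3: 'b' vs 'a' => differ
  Position 4: 'a' vs 'd' => differ
  Position 5: 'b' vs 'b' => same
  Position 6: 'b' vs 'a' => differ
  Position 7: 'a' vs 'b' => differ
Total differences (Hamming distance): 6

6


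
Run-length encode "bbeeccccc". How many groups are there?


Input: bbeeccccc
Scanning for consecutive runs:
  Group 1: 'b' x 2 (positions 0-1)
  Group 2: 'e' x 2 (positions 2-3)
  Group 3: 'c' x 5 (positions 4-8)
Total groups: 3

3


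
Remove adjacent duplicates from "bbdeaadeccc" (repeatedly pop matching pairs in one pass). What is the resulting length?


Input: bbdeaadeccc
Stack-based adjacent duplicate removal:
  Read 'b': push. Stack: b
  Read 'b': matches stack top 'b' => pop. Stack: (empty)
  Read 'd': push. Stack: d
  Read 'e': push. Stack: de
  Read 'a': push. Stack: dea
  Read 'a': matches stack top 'a' => pop. Stack: de
  Read 'd': push. Stack: ded
  Read 'e': push. Stack: dede
  Read 'c': push. Stack: dedec
  Read 'c': matches stack top 'c' => pop. Stack: dede
  Read 'c': push. Stack: dedec
Final stack: "dedec" (length 5)

5


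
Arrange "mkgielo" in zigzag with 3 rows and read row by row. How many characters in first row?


Zigzag "mkgielo" into 3 rows:
Placing characters:
  'm' => row 0
  'k' => row 1
  'g' => row 2
  'i' => row 1
  'e' => row 0
  'l' => row 1
  'o' => row 2
Rows:
  Row 0: "me"
  Row 1: "kil"
  Row 2: "go"
First row length: 2

2


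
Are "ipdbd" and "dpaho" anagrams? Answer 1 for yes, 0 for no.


Strings: "ipdbd", "dpaho"
Sorted first:  bddip
Sorted second: adhop
Differ at position 0: 'b' vs 'a' => not anagrams

0


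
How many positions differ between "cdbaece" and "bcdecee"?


Comparing "cdbaece" and "bcdecee" position by position:
  Position 0: 'c' vs 'b' => DIFFER
  Position 1: 'd' vs 'c' => DIFFER
  Position 2: 'b' vs 'd' => DIFFER
  Position 3: 'a' vs 'e' => DIFFER
  Position 4: 'e' vs 'c' => DIFFER
  Position 5: 'c' vs 'e' => DIFFER
  Position 6: 'e' vs 'e' => same
Positions that differ: 6

6


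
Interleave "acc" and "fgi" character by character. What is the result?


Interleaving "acc" and "fgi":
  Position 0: 'a' from first, 'f' from second => "af"
  Position 1: 'c' from first, 'g' from second => "cg"
  Position 2: 'c' from first, 'i' from second => "ci"
Result: afcgci

afcgci


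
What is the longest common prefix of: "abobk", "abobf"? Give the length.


Words: abobk, abobf
  Position 0: all 'a' => match
  Position 1: all 'b' => match
  Position 2: all 'o' => match
  Position 3: all 'b' => match
  Position 4: ('k', 'f') => mismatch, stop
LCP = "abob" (length 4)

4


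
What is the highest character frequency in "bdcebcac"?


Input: bdcebcac
Character counts:
  'a': 1
  'b': 2
  'c': 3
  'd': 1
  'e': 1
Maximum frequency: 3

3


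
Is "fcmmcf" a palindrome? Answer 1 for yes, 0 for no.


Input: fcmmcf
Reversed: fcmmcf
  Compare pos 0 ('f') with pos 5 ('f'): match
  Compare pos 1 ('c') with pos 4 ('c'): match
  Compare pos 2 ('m') with pos 3 ('m'): match
Result: palindrome

1


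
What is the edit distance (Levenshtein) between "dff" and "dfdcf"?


Computing edit distance: "dff" -> "dfdcf"
DP table:
           d    f    d    c    f
      0    1    2    3    4    5
  d   1    0    1    2    3    4
  f   2    1    0    1    2    3
  f   3    2    1    1    2    2
Edit distance = dp[3][5] = 2

2


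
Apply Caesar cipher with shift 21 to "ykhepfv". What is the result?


Caesar cipher: shift "ykhepfv" by 21
  'y' (pos 24) + 21 = pos 19 = 't'
  'k' (pos 10) + 21 = pos 5 = 'f'
  'h' (pos 7) + 21 = pos 2 = 'c'
  'e' (pos 4) + 21 = pos 25 = 'z'
  'p' (pos 15) + 21 = pos 10 = 'k'
  'f' (pos 5) + 21 = pos 0 = 'a'
  'v' (pos 21) + 21 = pos 16 = 'q'
Result: tfczkaq

tfczkaq


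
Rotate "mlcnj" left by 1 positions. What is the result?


Input: "mlcnj", rotate left by 1
First 1 characters: "m"
Remaining characters: "lcnj"
Concatenate remaining + first: "lcnj" + "m" = "lcnjm"

lcnjm


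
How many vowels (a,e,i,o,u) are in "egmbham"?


Input: egmbham
Checking each character:
  'e' at position 0: vowel (running total: 1)
  'g' at position 1: consonant
  'm' at position 2: consonant
  'b' at position 3: consonant
  'h' at position 4: consonant
  'a' at position 5: vowel (running total: 2)
  'm' at position 6: consonant
Total vowels: 2

2


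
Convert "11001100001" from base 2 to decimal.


Input: "11001100001" in base 2
Positional expansion:
  Digit '1' (value 1) x 2^10 = 1024
  Digit '1' (value 1) x 2^9 = 512
  Digit '0' (value 0) x 2^8 = 0
  Digit '0' (value 0) x 2^7 = 0
  Digit '1' (value 1) x 2^6 = 64
  Digit '1' (value 1) x 2^5 = 32
  Digit '0' (value 0) x 2^4 = 0
  Digit '0' (value 0) x 2^3 = 0
  Digit '0' (value 0) x 2^2 = 0
  Digit '0' (value 0) x 2^1 = 0
  Digit '1' (value 1) x 2^0 = 1
Sum = 1633

1633


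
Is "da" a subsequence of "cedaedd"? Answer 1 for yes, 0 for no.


Check if "da" is a subsequence of "cedaedd"
Greedy scan:
  Position 0 ('c'): no match needed
  Position 1 ('e'): no match needed
  Position 2 ('d'): matches sub[0] = 'd'
  Position 3 ('a'): matches sub[1] = 'a'
  Position 4 ('e'): no match needed
  Position 5 ('d'): no match needed
  Position 6 ('d'): no match needed
All 2 characters matched => is a subsequence

1


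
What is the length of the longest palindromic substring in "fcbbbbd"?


Input: "fcbbbbd"
Checking substrings for palindromes:
  [2:6] "bbbb" (len 4) => palindrome
  [2:5] "bbb" (len 3) => palindrome
  [3:6] "bbb" (len 3) => palindrome
  [2:4] "bb" (len 2) => palindrome
  [3:5] "bb" (len 2) => palindrome
  [4:6] "bb" (len 2) => palindrome
Longest palindromic substring: "bbbb" with length 4

4


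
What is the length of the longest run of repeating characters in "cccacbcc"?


Input: "cccacbcc"
Scanning for longest run:
  Position 1 ('c'): continues run of 'c', length=2
  Position 2 ('c'): continues run of 'c', length=3
  Position 3 ('a'): new char, reset run to 1
  Position 4 ('c'): new char, reset run to 1
  Position 5 ('b'): new char, reset run to 1
  Position 6 ('c'): new char, reset run to 1
  Position 7 ('c'): continues run of 'c', length=2
Longest run: 'c' with length 3

3


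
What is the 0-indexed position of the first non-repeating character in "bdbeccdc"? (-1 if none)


Input: bdbeccdc
Character frequencies:
  'b': 2
  'c': 3
  'd': 2
  'e': 1
Scanning left to right for freq == 1:
  Position 0 ('b'): freq=2, skip
  Position 1 ('d'): freq=2, skip
  Position 2 ('b'): freq=2, skip
  Position 3 ('e'): unique! => answer = 3

3


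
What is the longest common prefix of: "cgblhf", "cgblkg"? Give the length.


Words: cgblhf, cgblkg
  Position 0: all 'c' => match
  Position 1: all 'g' => match
  Position 2: all 'b' => match
  Position 3: all 'l' => match
  Position 4: ('h', 'k') => mismatch, stop
LCP = "cgbl" (length 4)

4


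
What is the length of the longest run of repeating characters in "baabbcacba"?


Input: "baabbcacba"
Scanning for longest run:
  Position 1 ('a'): new char, reset run to 1
  Position 2 ('a'): continues run of 'a', length=2
  Position 3 ('b'): new char, reset run to 1
  Position 4 ('b'): continues run of 'b', length=2
  Position 5 ('c'): new char, reset run to 1
  Position 6 ('a'): new char, reset run to 1
  Position 7 ('c'): new char, reset run to 1
  Position 8 ('b'): new char, reset run to 1
  Position 9 ('a'): new char, reset run to 1
Longest run: 'a' with length 2

2


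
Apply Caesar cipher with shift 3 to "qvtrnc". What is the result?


Caesar cipher: shift "qvtrnc" by 3
  'q' (pos 16) + 3 = pos 19 = 't'
  'v' (pos 21) + 3 = pos 24 = 'y'
  't' (pos 19) + 3 = pos 22 = 'w'
  'r' (pos 17) + 3 = pos 20 = 'u'
  'n' (pos 13) + 3 = pos 16 = 'q'
  'c' (pos 2) + 3 = pos 5 = 'f'
Result: tywuqf

tywuqf


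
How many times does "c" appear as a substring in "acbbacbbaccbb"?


Searching for "c" in "acbbacbbaccbb"
Scanning each position:
  Position 0: "a" => no
  Position 1: "c" => MATCH
  Position 2: "b" => no
  Position 3: "b" => no
  Position 4: "a" => no
  Position 5: "c" => MATCH
  Position 6: "b" => no
  Position 7: "b" => no
  Position 8: "a" => no
  Position 9: "c" => MATCH
  Position 10: "c" => MATCH
  Position 11: "b" => no
  Position 12: "b" => no
Total occurrences: 4

4


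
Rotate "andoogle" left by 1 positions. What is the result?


Input: "andoogle", rotate left by 1
First 1 characters: "a"
Remaining characters: "ndoogle"
Concatenate remaining + first: "ndoogle" + "a" = "ndooglea"

ndooglea


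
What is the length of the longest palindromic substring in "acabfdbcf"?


Input: "acabfdbcf"
Checking substrings for palindromes:
  [0:3] "aca" (len 3) => palindrome
Longest palindromic substring: "aca" with length 3

3


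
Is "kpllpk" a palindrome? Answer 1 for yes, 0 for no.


Input: kpllpk
Reversed: kpllpk
  Compare pos 0 ('k') with pos 5 ('k'): match
  Compare pos 1 ('p') with pos 4 ('p'): match
  Compare pos 2 ('l') with pos 3 ('l'): match
Result: palindrome

1


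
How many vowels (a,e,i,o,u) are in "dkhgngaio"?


Input: dkhgngaio
Checking each character:
  'd' at position 0: consonant
  'k' at position 1: consonant
  'h' at position 2: consonant
  'g' at position 3: consonant
  'n' at position 4: consonant
  'g' at position 5: consonant
  'a' at position 6: vowel (running total: 1)
  'i' at position 7: vowel (running total: 2)
  'o' at position 8: vowel (running total: 3)
Total vowels: 3

3


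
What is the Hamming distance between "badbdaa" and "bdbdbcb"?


Comparing "badbdaa" and "bdbdbcb" position by position:
  Position 0: 'b' vs 'b' => same
  Position 1: 'a' vs 'd' => differ
  Position 2: 'd' vs 'b' => differ
  Position 3: 'b' vs 'd' => differ
  Position 4: 'd' vs 'b' => differ
  Position 5: 'a' vs 'c' => differ
  Position 6: 'a' vs 'b' => differ
Total differences (Hamming distance): 6

6


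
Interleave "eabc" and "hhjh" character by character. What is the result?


Interleaving "eabc" and "hhjh":
  Position 0: 'e' from first, 'h' from second => "eh"
  Position 1: 'a' from first, 'h' from second => "ah"
  Position 2: 'b' from first, 'j' from second => "bj"
  Position 3: 'c' from first, 'h' from second => "ch"
Result: ehahbjch

ehahbjch


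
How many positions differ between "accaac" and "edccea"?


Comparing "accaac" and "edccea" position by position:
  Position 0: 'a' vs 'e' => DIFFER
  Position 1: 'c' vs 'd' => DIFFER
  Position 2: 'c' vs 'c' => same
  Position 3: 'a' vs 'c' => DIFFER
  Position 4: 'a' vs 'e' => DIFFER
  Position 5: 'c' vs 'a' => DIFFER
Positions that differ: 5

5


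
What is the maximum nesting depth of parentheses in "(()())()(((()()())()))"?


Input: "(()())()(((()()())()))"
Tracking depth:
  Position 0 '(': depth becomes 1
  Position 1 '(': depth becomes 2
  Position 2 ')': depth becomes 1
  Position 3 '(': depth becomes 2
  Position 4 ')': depth becomes 1
  Position 5 ')': depth becomes 0
  Position 6 '(': depth becomes 1
  Position 7 ')': depth becomes 0
  Position 8 '(': depth becomes 1
  Position 9 '(': depth becomes 2
  Position 10 '(': depth becomes 3
  Position 11 '(': depth becomes 4
  Position 12 ')': depth becomes 3
  Position 13 '(': depth becomes 4
  Position 14 ')': depth becomes 3
  Position 15 '(': depth becomes 4
  Position 16 ')': depth becomes 3
  Position 17 ')': depth becomes 2
  Position 18 '(': depth becomes 3
  Position 19 ')': depth becomes 2
  Position 20 ')': depth becomes 1
  Position 21 ')': depth becomes 0
Maximum depth reached: 4

4


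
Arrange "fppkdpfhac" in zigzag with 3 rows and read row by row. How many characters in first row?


Zigzag "fppkdpfhac" into 3 rows:
Placing characters:
  'f' => row 0
  'p' => row 1
  'p' => row 2
  'k' => row 1
  'd' => row 0
  'p' => row 1
  'f' => row 2
  'h' => row 1
  'a' => row 0
  'c' => row 1
Rows:
  Row 0: "fda"
  Row 1: "pkphc"
  Row 2: "pf"
First row length: 3

3


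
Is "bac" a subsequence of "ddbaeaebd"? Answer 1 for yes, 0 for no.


Check if "bac" is a subsequence of "ddbaeaebd"
Greedy scan:
  Position 0 ('d'): no match needed
  Position 1 ('d'): no match needed
  Position 2 ('b'): matches sub[0] = 'b'
  Position 3 ('a'): matches sub[1] = 'a'
  Position 4 ('e'): no match needed
  Position 5 ('a'): no match needed
  Position 6 ('e'): no match needed
  Position 7 ('b'): no match needed
  Position 8 ('d'): no match needed
Only matched 2/3 characters => not a subsequence

0


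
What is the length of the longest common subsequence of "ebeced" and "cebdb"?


LCS of "ebeced" and "cebdb"
DP table:
           c    e    b    d    b
      0    0    0    0    0    0
  e   0    0    1    1    1    1
  b   0    0    1    2    2    2
  e   0    0    1    2    2    2
  c   0    1    1    2    2    2
  e   0    1    2    2    2    2
  d   0    1    2    2    3    3
LCS length = dp[6][5] = 3

3


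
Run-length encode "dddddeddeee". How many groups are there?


Input: dddddeddeee
Scanning for consecutive runs:
  Group 1: 'd' x 5 (positions 0-4)
  Group 2: 'e' x 1 (positions 5-5)
  Group 3: 'd' x 2 (positions 6-7)
  Group 4: 'e' x 3 (positions 8-10)
Total groups: 4

4


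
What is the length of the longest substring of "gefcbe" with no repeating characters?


Input: "gefcbe"
Sliding window (track last position of each char):
  Position 0 ('g'): window [0,0] length 1 -- new best
  Position 1 ('e'): window [0,1] length 2 -- new best
  Position 2 ('f'): window [0,2] length 3 -- new best
  Position 3 ('c'): window [0,3] length 4 -- new best
  Position 4 ('b'): window [0,4] length 5 -- new best
  Position 5 ('e'): repeat (last at 1), move window start to 2
  Position 5 ('e'): window [2,5] length 4
Longest substring with no repeats: "gefcb" with length 5

5


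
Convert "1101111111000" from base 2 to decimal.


Input: "1101111111000" in base 2
Positional expansion:
  Digit '1' (value 1) x 2^12 = 4096
  Digit '1' (value 1) x 2^11 = 2048
  Digit '0' (value 0) x 2^10 = 0
  Digit '1' (value 1) x 2^9 = 512
  Digit '1' (value 1) x 2^8 = 256
  Digit '1' (value 1) x 2^7 = 128
  Digit '1' (value 1) x 2^6 = 64
  Digit '1' (value 1) x 2^5 = 32
  Digit '1' (value 1) x 2^4 = 16
  Digit '1' (value 1) x 2^3 = 8
  Digit '0' (value 0) x 2^2 = 0
  Digit '0' (value 0) x 2^1 = 0
  Digit '0' (value 0) x 2^0 = 0
Sum = 7160

7160


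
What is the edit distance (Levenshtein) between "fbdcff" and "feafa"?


Computing edit distance: "fbdcff" -> "feafa"
DP table:
           f    e    a    f    a
      0    1    2    3    4    5
  f   1    0    1    2    3    4
  b   2    1    1    2    3    4
  d   3    2    2    2    3    4
  c   4    3    3    3    3    4
  f   5    4    4    4    3    4
  f   6    5    5    5    4    4
Edit distance = dp[6][5] = 4

4


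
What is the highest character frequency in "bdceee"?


Input: bdceee
Character counts:
  'b': 1
  'c': 1
  'd': 1
  'e': 3
Maximum frequency: 3

3


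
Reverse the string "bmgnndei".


Input: bmgnndei
Reading characters right to left:
  Position 7: 'i'
  Position 6: 'e'
  Position 5: 'd'
  Position 4: 'n'
  Position 3: 'n'
  Position 2: 'g'
  Position 1: 'm'
  Position 0: 'b'
Reversed: iednngmb

iednngmb


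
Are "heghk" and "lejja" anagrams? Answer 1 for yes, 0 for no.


Strings: "heghk", "lejja"
Sorted first:  eghhk
Sorted second: aejjl
Differ at position 0: 'e' vs 'a' => not anagrams

0


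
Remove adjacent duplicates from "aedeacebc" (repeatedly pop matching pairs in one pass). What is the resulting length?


Input: aedeacebc
Stack-based adjacent duplicate removal:
  Read 'a': push. Stack: a
  Read 'e': push. Stack: ae
  Read 'd': push. Stack: aed
  Read 'e': push. Stack: aede
  Read 'a': push. Stack: aedea
  Read 'c': push. Stack: aedeac
  Read 'e': push. Stack: aedeace
  Read 'b': push. Stack: aedeaceb
  Read 'c': push. Stack: aedeacebc
Final stack: "aedeacebc" (length 9)

9


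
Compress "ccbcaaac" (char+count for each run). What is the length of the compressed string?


Input: ccbcaaac
Runs:
  'c' x 2 => "c2"
  'b' x 1 => "b1"
  'c' x 1 => "c1"
  'a' x 3 => "a3"
  'c' x 1 => "c1"
Compressed: "c2b1c1a3c1"
Compressed length: 10

10


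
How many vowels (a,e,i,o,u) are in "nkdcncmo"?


Input: nkdcncmo
Checking each character:
  'n' at position 0: consonant
  'k' at position 1: consonant
  'd' at position 2: consonant
  'c' at position 3: consonant
  'n' at position 4: consonant
  'c' at position 5: consonant
  'm' at position 6: consonant
  'o' at position 7: vowel (running total: 1)
Total vowels: 1

1


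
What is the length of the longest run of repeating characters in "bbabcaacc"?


Input: "bbabcaacc"
Scanning for longest run:
  Position 1 ('b'): continues run of 'b', length=2
  Position 2 ('a'): new char, reset run to 1
  Position 3 ('b'): new char, reset run to 1
  Position 4 ('c'): new char, reset run to 1
  Position 5 ('a'): new char, reset run to 1
  Position 6 ('a'): continues run of 'a', length=2
  Position 7 ('c'): new char, reset run to 1
  Position 8 ('c'): continues run of 'c', length=2
Longest run: 'b' with length 2

2


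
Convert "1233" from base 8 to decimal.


Input: "1233" in base 8
Positional expansion:
  Digit '1' (value 1) x 8^3 = 512
  Digit '2' (value 2) x 8^2 = 128
  Digit '3' (value 3) x 8^1 = 24
  Digit '3' (value 3) x 8^0 = 3
Sum = 667

667


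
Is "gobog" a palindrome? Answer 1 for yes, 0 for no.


Input: gobog
Reversed: gobog
  Compare pos 0 ('g') with pos 4 ('g'): match
  Compare pos 1 ('o') with pos 3 ('o'): match
Result: palindrome

1


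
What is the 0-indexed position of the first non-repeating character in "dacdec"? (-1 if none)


Input: dacdec
Character frequencies:
  'a': 1
  'c': 2
  'd': 2
  'e': 1
Scanning left to right for freq == 1:
  Position 0 ('d'): freq=2, skip
  Position 1 ('a'): unique! => answer = 1

1


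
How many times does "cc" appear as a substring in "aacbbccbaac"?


Searching for "cc" in "aacbbccbaac"
Scanning each position:
  Position 0: "aa" => no
  Position 1: "ac" => no
  Position 2: "cb" => no
  Position 3: "bb" => no
  Position 4: "bc" => no
  Position 5: "cc" => MATCH
  Position 6: "cb" => no
  Position 7: "ba" => no
  Position 8: "aa" => no
  Position 9: "ac" => no
Total occurrences: 1

1


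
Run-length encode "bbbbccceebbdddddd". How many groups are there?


Input: bbbbccceebbdddddd
Scanning for consecutive runs:
  Group 1: 'b' x 4 (positions 0-3)
  Group 2: 'c' x 3 (positions 4-6)
  Group 3: 'e' x 2 (positions 7-8)
  Group 4: 'b' x 2 (positions 9-10)
  Group 5: 'd' x 6 (positions 11-16)
Total groups: 5

5


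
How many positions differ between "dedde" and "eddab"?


Comparing "dedde" and "eddab" position by position:
  Position 0: 'd' vs 'e' => DIFFER
  Position 1: 'e' vs 'd' => DIFFER
  Position 2: 'd' vs 'd' => same
  Position 3: 'd' vs 'a' => DIFFER
  Position 4: 'e' vs 'b' => DIFFER
Positions that differ: 4

4


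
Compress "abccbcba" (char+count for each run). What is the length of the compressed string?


Input: abccbcba
Runs:
  'a' x 1 => "a1"
  'b' x 1 => "b1"
  'c' x 2 => "c2"
  'b' x 1 => "b1"
  'c' x 1 => "c1"
  'b' x 1 => "b1"
  'a' x 1 => "a1"
Compressed: "a1b1c2b1c1b1a1"
Compressed length: 14

14


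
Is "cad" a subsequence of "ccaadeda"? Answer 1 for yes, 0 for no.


Check if "cad" is a subsequence of "ccaadeda"
Greedy scan:
  Position 0 ('c'): matches sub[0] = 'c'
  Position 1 ('c'): no match needed
  Position 2 ('a'): matches sub[1] = 'a'
  Position 3 ('a'): no match needed
  Position 4 ('d'): matches sub[2] = 'd'
  Position 5 ('e'): no match needed
  Position 6 ('d'): no match needed
  Position 7 ('a'): no match needed
All 3 characters matched => is a subsequence

1


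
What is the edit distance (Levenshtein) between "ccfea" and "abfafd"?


Computing edit distance: "ccfea" -> "abfafd"
DP table:
           a    b    f    a    f    d
      0    1    2    3    4    5    6
  c   1    1    2    3    4    5    6
  c   2    2    2    3    4    5    6
  f   3    3    3    2    3    4    5
  e   4    4    4    3    3    4    5
  a   5    4    5    4    3    4    5
Edit distance = dp[5][6] = 5

5


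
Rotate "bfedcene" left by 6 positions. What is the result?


Input: "bfedcene", rotate left by 6
First 6 characters: "bfedce"
Remaining characters: "ne"
Concatenate remaining + first: "ne" + "bfedce" = "nebfedce"

nebfedce


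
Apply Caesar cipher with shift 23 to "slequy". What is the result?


Caesar cipher: shift "slequy" by 23
  's' (pos 18) + 23 = pos 15 = 'p'
  'l' (pos 11) + 23 = pos 8 = 'i'
  'e' (pos 4) + 23 = pos 1 = 'b'
  'q' (pos 16) + 23 = pos 13 = 'n'
  'u' (pos 20) + 23 = pos 17 = 'r'
  'y' (pos 24) + 23 = pos 21 = 'v'
Result: pibnrv

pibnrv


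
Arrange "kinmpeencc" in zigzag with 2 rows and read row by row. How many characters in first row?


Zigzag "kinmpeencc" into 2 rows:
Placing characters:
  'k' => row 0
  'i' => row 1
  'n' => row 0
  'm' => row 1
  'p' => row 0
  'e' => row 1
  'e' => row 0
  'n' => row 1
  'c' => row 0
  'c' => row 1
Rows:
  Row 0: "knpec"
  Row 1: "imenc"
First row length: 5

5


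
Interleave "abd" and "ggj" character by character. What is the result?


Interleaving "abd" and "ggj":
  Position 0: 'a' from first, 'g' from second => "ag"
  Position 1: 'b' from first, 'g' from second => "bg"
  Position 2: 'd' from first, 'j' from second => "dj"
Result: agbgdj

agbgdj


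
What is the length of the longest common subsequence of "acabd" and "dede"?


LCS of "acabd" and "dede"
DP table:
           d    e    d    e
      0    0    0    0    0
  a   0    0    0    0    0
  c   0    0    0    0    0
  a   0    0    0    0    0
  b   0    0    0    0    0
  d   0    1    1    1    1
LCS length = dp[5][4] = 1

1


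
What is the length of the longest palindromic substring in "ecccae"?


Input: "ecccae"
Checking substrings for palindromes:
  [1:4] "ccc" (len 3) => palindrome
  [1:3] "cc" (len 2) => palindrome
  [2:4] "cc" (len 2) => palindrome
Longest palindromic substring: "ccc" with length 3

3


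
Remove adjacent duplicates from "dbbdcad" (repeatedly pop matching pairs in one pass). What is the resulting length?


Input: dbbdcad
Stack-based adjacent duplicate removal:
  Read 'd': push. Stack: d
  Read 'b': push. Stack: db
  Read 'b': matches stack top 'b' => pop. Stack: d
  Read 'd': matches stack top 'd' => pop. Stack: (empty)
  Read 'c': push. Stack: c
  Read 'a': push. Stack: ca
  Read 'd': push. Stack: cad
Final stack: "cad" (length 3)

3


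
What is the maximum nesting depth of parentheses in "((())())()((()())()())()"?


Input: "((())())()((()())()())()"
Tracking depth:
  Position 0 '(': depth becomes 1
  Position 1 '(': depth becomes 2
  Position 2 '(': depth becomes 3
  Position 3 ')': depth becomes 2
  Position 4 ')': depth becomes 1
  Position 5 '(': depth becomes 2
  Position 6 ')': depth becomes 1
  Position 7 ')': depth becomes 0
  Position 8 '(': depth becomes 1
  Position 9 ')': depth becomes 0
  Position 10 '(': depth becomes 1
  Position 11 '(': depth becomes 2
  Position 12 '(': depth becomes 3
  Position 13 ')': depth becomes 2
  Position 14 '(': depth becomes 3
  Position 15 ')': depth becomes 2
  Position 16 ')': depth becomes 1
  Position 17 '(': depth becomes 2
  Position 18 ')': depth becomes 1
  Position 19 '(': depth becomes 2
  Position 20 ')': depth becomes 1
  Position 21 ')': depth becomes 0
  Position 22 '(': depth becomes 1
  Position 23 ')': depth becomes 0
Maximum depth reached: 3

3


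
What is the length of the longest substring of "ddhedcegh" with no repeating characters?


Input: "ddhedcegh"
Sliding window (track last position of each char):
  Position 0 ('d'): window [0,0] length 1 -- new best
  Position 1 ('d'): repeat (last at 0), move window start to 1
  Position 1 ('d'): window [1,1] length 1
  Position 2 ('h'): window [1,2] length 2 -- new best
  Position 3 ('e'): window [1,3] length 3 -- new best
  Position 4 ('d'): repeat (last at 1), move window start to 2
  Position 4 ('d'): window [2,4] length 3
  Position 5 ('c'): window [2,5] length 4 -- new best
  Position 6 ('e'): repeat (last at 3), move window start to 4
  Position 6 ('e'): window [4,6] length 3
  Position 7 ('g'): window [4,7] length 4
  Position 8 ('h'): window [4,8] length 5 -- new best
Longest substring with no repeats: "dcegh" with length 5

5


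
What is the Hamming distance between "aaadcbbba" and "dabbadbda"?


Comparing "aaadcbbba" and "dabbadbda" position by position:
  Position 0: 'a' vs 'd' => differ
  Position 1: 'a' vs 'a' => same
  Position 2: 'a' vs 'b' => differ
  Position 3: 'd' vs 'b' => differ
  Position 4: 'c' vs 'a' => differ
  Position 5: 'b' vs 'd' => differ
  Position 6: 'b' vs 'b' => same
  Position 7: 'b' vs 'd' => differ
  Position 8: 'a' vs 'a' => same
Total differences (Hamming distance): 6

6


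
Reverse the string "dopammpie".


Input: dopammpie
Reading characters right to left:
  Position 8: 'e'
  Position 7: 'i'
  Position 6: 'p'
  Position 5: 'm'
  Position 4: 'm'
  Position 3: 'a'
  Position 2: 'p'
  Position 1: 'o'
  Position 0: 'd'
Reversed: eipmmapod

eipmmapod


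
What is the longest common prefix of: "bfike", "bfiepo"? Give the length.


Words: bfike, bfiepo
  Position 0: all 'b' => match
  Position 1: all 'f' => match
  Position 2: all 'i' => match
  Position 3: ('k', 'e') => mismatch, stop
LCP = "bfi" (length 3)

3


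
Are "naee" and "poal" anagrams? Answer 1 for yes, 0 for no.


Strings: "naee", "poal"
Sorted first:  aeen
Sorted second: alop
Differ at position 1: 'e' vs 'l' => not anagrams

0


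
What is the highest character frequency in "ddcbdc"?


Input: ddcbdc
Character counts:
  'b': 1
  'c': 2
  'd': 3
Maximum frequency: 3

3


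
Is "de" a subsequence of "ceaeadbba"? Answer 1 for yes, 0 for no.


Check if "de" is a subsequence of "ceaeadbba"
Greedy scan:
  Position 0 ('c'): no match needed
  Position 1 ('e'): no match needed
  Position 2 ('a'): no match needed
  Position 3 ('e'): no match needed
  Position 4 ('a'): no match needed
  Position 5 ('d'): matches sub[0] = 'd'
  Position 6 ('b'): no match needed
  Position 7 ('b'): no match needed
  Position 8 ('a'): no match needed
Only matched 1/2 characters => not a subsequence

0


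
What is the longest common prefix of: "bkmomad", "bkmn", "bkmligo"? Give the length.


Words: bkmomad, bkmn, bkmligo
  Position 0: all 'b' => match
  Position 1: all 'k' => match
  Position 2: all 'm' => match
  Position 3: ('o', 'n', 'l') => mismatch, stop
LCP = "bkm" (length 3)

3


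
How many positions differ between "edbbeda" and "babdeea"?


Comparing "edbbeda" and "babdeea" position by position:
  Position 0: 'e' vs 'b' => DIFFER
  Position 1: 'd' vs 'a' => DIFFER
  Position 2: 'b' vs 'b' => same
  Position 3: 'b' vs 'd' => DIFFER
  Position 4: 'e' vs 'e' => same
  Position 5: 'd' vs 'e' => DIFFER
  Position 6: 'a' vs 'a' => same
Positions that differ: 4

4


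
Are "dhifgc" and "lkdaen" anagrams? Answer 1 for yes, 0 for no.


Strings: "dhifgc", "lkdaen"
Sorted first:  cdfghi
Sorted second: adekln
Differ at position 0: 'c' vs 'a' => not anagrams

0


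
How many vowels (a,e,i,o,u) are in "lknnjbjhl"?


Input: lknnjbjhl
Checking each character:
  'l' at position 0: consonant
  'k' at position 1: consonant
  'n' at position 2: consonant
  'n' at position 3: consonant
  'j' at position 4: consonant
  'b' at position 5: consonant
  'j' at position 6: consonant
  'h' at position 7: consonant
  'l' at position 8: consonant
Total vowels: 0

0


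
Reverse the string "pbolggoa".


Input: pbolggoa
Reading characters right to left:
  Position 7: 'a'
  Position 6: 'o'
  Position 5: 'g'
  Position 4: 'g'
  Position 3: 'l'
  Position 2: 'o'
  Position 1: 'b'
  Position 0: 'p'
Reversed: aogglobp

aogglobp


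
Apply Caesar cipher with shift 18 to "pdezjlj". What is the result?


Caesar cipher: shift "pdezjlj" by 18
  'p' (pos 15) + 18 = pos 7 = 'h'
  'd' (pos 3) + 18 = pos 21 = 'v'
  'e' (pos 4) + 18 = pos 22 = 'w'
  'z' (pos 25) + 18 = pos 17 = 'r'
  'j' (pos 9) + 18 = pos 1 = 'b'
  'l' (pos 11) + 18 = pos 3 = 'd'
  'j' (pos 9) + 18 = pos 1 = 'b'
Result: hvwrbdb

hvwrbdb


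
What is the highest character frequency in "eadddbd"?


Input: eadddbd
Character counts:
  'a': 1
  'b': 1
  'd': 4
  'e': 1
Maximum frequency: 4

4


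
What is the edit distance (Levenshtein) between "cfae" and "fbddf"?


Computing edit distance: "cfae" -> "fbddf"
DP table:
           f    b    d    d    f
      0    1    2    3    4    5
  c   1    1    2    3    4    5
  f   2    1    2    3    4    4
  a   3    2    2    3    4    5
  e   4    3    3    3    4    5
Edit distance = dp[4][5] = 5

5


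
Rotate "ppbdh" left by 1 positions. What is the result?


Input: "ppbdh", rotate left by 1
First 1 characters: "p"
Remaining characters: "pbdh"
Concatenate remaining + first: "pbdh" + "p" = "pbdhp"

pbdhp


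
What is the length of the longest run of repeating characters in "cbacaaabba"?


Input: "cbacaaabba"
Scanning for longest run:
  Position 1 ('b'): new char, reset run to 1
  Position 2 ('a'): new char, reset run to 1
  Position 3 ('c'): new char, reset run to 1
  Position 4 ('a'): new char, reset run to 1
  Position 5 ('a'): continues run of 'a', length=2
  Position 6 ('a'): continues run of 'a', length=3
  Position 7 ('b'): new char, reset run to 1
  Position 8 ('b'): continues run of 'b', length=2
  Position 9 ('a'): new char, reset run to 1
Longest run: 'a' with length 3

3


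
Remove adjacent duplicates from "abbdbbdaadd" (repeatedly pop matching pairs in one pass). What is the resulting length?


Input: abbdbbdaadd
Stack-based adjacent duplicate removal:
  Read 'a': push. Stack: a
  Read 'b': push. Stack: ab
  Read 'b': matches stack top 'b' => pop. Stack: a
  Read 'd': push. Stack: ad
  Read 'b': push. Stack: adb
  Read 'b': matches stack top 'b' => pop. Stack: ad
  Read 'd': matches stack top 'd' => pop. Stack: a
  Read 'a': matches stack top 'a' => pop. Stack: (empty)
  Read 'a': push. Stack: a
  Read 'd': push. Stack: ad
  Read 'd': matches stack top 'd' => pop. Stack: a
Final stack: "a" (length 1)

1


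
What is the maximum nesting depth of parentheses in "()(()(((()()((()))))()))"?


Input: "()(()(((()()((()))))()))"
Tracking depth:
  Position 0 '(': depth becomes 1
  Position 1 ')': depth becomes 0
  Position 2 '(': depth becomes 1
  Position 3 '(': depth becomes 2
  Position 4 ')': depth becomes 1
  Position 5 '(': depth becomes 2
  Position 6 '(': depth becomes 3
  Position 7 '(': depth becomes 4
  Position 8 '(': depth becomes 5
  Position 9 ')': depth becomes 4
  Position 10 '(': depth becomes 5
  Position 11 ')': depth becomes 4
  Position 12 '(': depth becomes 5
  Position 13 '(': depth becomes 6
  Position 14 '(': depth becomes 7
  Position 15 ')': depth becomes 6
  Position 16 ')': depth becomes 5
  Position 17 ')': depth becomes 4
  Position 18 ')': depth becomes 3
  Position 19 ')': depth becomes 2
  Position 20 '(': depth becomes 3
  Position 21 ')': depth becomes 2
  Position 22 ')': depth becomes 1
  Position 23 ')': depth becomes 0
Maximum depth reached: 7

7


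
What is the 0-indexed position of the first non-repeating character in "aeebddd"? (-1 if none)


Input: aeebddd
Character frequencies:
  'a': 1
  'b': 1
  'd': 3
  'e': 2
Scanning left to right for freq == 1:
  Position 0 ('a'): unique! => answer = 0

0


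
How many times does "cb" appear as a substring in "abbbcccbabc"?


Searching for "cb" in "abbbcccbabc"
Scanning each position:
  Position 0: "ab" => no
  Position 1: "bb" => no
  Position 2: "bb" => no
  Position 3: "bc" => no
  Position 4: "cc" => no
  Position 5: "cc" => no
  Position 6: "cb" => MATCH
  Position 7: "ba" => no
  Position 8: "ab" => no
  Position 9: "bc" => no
Total occurrences: 1

1


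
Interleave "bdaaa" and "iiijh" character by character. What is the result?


Interleaving "bdaaa" and "iiijh":
  Position 0: 'b' from first, 'i' from second => "bi"
  Position 1: 'd' from first, 'i' from second => "di"
  Position 2: 'a' from first, 'i' from second => "ai"
  Position 3: 'a' from first, 'j' from second => "aj"
  Position 4: 'a' from first, 'h' from second => "ah"
Result: bidiaiajah

bidiaiajah


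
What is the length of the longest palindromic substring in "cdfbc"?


Input: "cdfbc"
Checking substrings for palindromes:
  No multi-char palindromic substrings found
Longest palindromic substring: "c" with length 1

1


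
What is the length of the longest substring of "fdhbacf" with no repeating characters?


Input: "fdhbacf"
Sliding window (track last position of each char):
  Position 0 ('f'): window [0,0] length 1 -- new best
  Position 1 ('d'): window [0,1] length 2 -- new best
  Position 2 ('h'): window [0,2] length 3 -- new best
  Position 3 ('b'): window [0,3] length 4 -- new best
  Position 4 ('a'): window [0,4] length 5 -- new best
  Position 5 ('c'): window [0,5] length 6 -- new best
  Position 6 ('f'): repeat (last at 0), move window start to 1
  Position 6 ('f'): window [1,6] length 6
Longest substring with no repeats: "fdhbac" with length 6

6


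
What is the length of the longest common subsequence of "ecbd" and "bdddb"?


LCS of "ecbd" and "bdddb"
DP table:
           b    d    d    d    b
      0    0    0    0    0    0
  e   0    0    0    0    0    0
  c   0    0    0    0    0    0
  b   0    1    1    1    1    1
  d   0    1    2    2    2    2
LCS length = dp[4][5] = 2

2


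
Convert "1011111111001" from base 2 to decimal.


Input: "1011111111001" in base 2
Positional expansion:
  Digit '1' (value 1) x 2^12 = 4096
  Digit '0' (value 0) x 2^11 = 0
  Digit '1' (value 1) x 2^10 = 1024
  Digit '1' (value 1) x 2^9 = 512
  Digit '1' (value 1) x 2^8 = 256
  Digit '1' (value 1) x 2^7 = 128
  Digit '1' (value 1) x 2^6 = 64
  Digit '1' (value 1) x 2^5 = 32
  Digit '1' (value 1) x 2^4 = 16
  Digit '1' (value 1) x 2^3 = 8
  Digit '0' (value 0) x 2^2 = 0
  Digit '0' (value 0) x 2^1 = 0
  Digit '1' (value 1) x 2^0 = 1
Sum = 6137

6137


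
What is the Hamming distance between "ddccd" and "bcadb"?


Comparing "ddccd" and "bcadb" position by position:
  Position 0: 'd' vs 'b' => differ
  Position 1: 'd' vs 'c' => differ
  Position 2: 'c' vs 'a' => differ
  Position 3: 'c' vs 'd' => differ
  Position 4: 'd' vs 'b' => differ
Total differences (Hamming distance): 5

5


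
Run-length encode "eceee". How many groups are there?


Input: eceee
Scanning for consecutive runs:
  Group 1: 'e' x 1 (positions 0-0)
  Group 2: 'c' x 1 (positions 1-1)
  Group 3: 'e' x 3 (positions 2-4)
Total groups: 3

3


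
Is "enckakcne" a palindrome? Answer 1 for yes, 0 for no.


Input: enckakcne
Reversed: enckakcne
  Compare pos 0 ('e') with pos 8 ('e'): match
  Compare pos 1 ('n') with pos 7 ('n'): match
  Compare pos 2 ('c') with pos 6 ('c'): match
  Compare pos 3 ('k') with pos 5 ('k'): match
Result: palindrome

1


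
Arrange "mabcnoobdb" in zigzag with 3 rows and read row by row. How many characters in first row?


Zigzag "mabcnoobdb" into 3 rows:
Placing characters:
  'm' => row 0
  'a' => row 1
  'b' => row 2
  'c' => row 1
  'n' => row 0
  'o' => row 1
  'o' => row 2
  'b' => row 1
  'd' => row 0
  'b' => row 1
Rows:
  Row 0: "mnd"
  Row 1: "acobb"
  Row 2: "bo"
First row length: 3

3


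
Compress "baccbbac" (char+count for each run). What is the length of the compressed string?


Input: baccbbac
Runs:
  'b' x 1 => "b1"
  'a' x 1 => "a1"
  'c' x 2 => "c2"
  'b' x 2 => "b2"
  'a' x 1 => "a1"
  'c' x 1 => "c1"
Compressed: "b1a1c2b2a1c1"
Compressed length: 12

12


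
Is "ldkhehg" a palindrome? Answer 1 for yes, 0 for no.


Input: ldkhehg
Reversed: ghehkdl
  Compare pos 0 ('l') with pos 6 ('g'): MISMATCH
  Compare pos 1 ('d') with pos 5 ('h'): MISMATCH
  Compare pos 2 ('k') with pos 4 ('e'): MISMATCH
Result: not a palindrome

0


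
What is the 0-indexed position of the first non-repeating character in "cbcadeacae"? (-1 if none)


Input: cbcadeacae
Character frequencies:
  'a': 3
  'b': 1
  'c': 3
  'd': 1
  'e': 2
Scanning left to right for freq == 1:
  Position 0 ('c'): freq=3, skip
  Position 1 ('b'): unique! => answer = 1

1


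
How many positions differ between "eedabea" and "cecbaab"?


Comparing "eedabea" and "cecbaab" position by position:
  Position 0: 'e' vs 'c' => DIFFER
  Position 1: 'e' vs 'e' => same
  Position 2: 'd' vs 'c' => DIFFER
  Position 3: 'a' vs 'b' => DIFFER
  Position 4: 'b' vs 'a' => DIFFER
  Position 5: 'e' vs 'a' => DIFFER
  Position 6: 'a' vs 'b' => DIFFER
Positions that differ: 6

6


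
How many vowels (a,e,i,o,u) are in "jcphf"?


Input: jcphf
Checking each character:
  'j' at position 0: consonant
  'c' at position 1: consonant
  'p' at position 2: consonant
  'h' at position 3: consonant
  'f' at position 4: consonant
Total vowels: 0

0


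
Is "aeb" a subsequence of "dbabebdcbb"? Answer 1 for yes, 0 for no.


Check if "aeb" is a subsequence of "dbabebdcbb"
Greedy scan:
  Position 0 ('d'): no match needed
  Position 1 ('b'): no match needed
  Position 2 ('a'): matches sub[0] = 'a'
  Position 3 ('b'): no match needed
  Position 4 ('e'): matches sub[1] = 'e'
  Position 5 ('b'): matches sub[2] = 'b'
  Position 6 ('d'): no match needed
  Position 7 ('c'): no match needed
  Position 8 ('b'): no match needed
  Position 9 ('b'): no match needed
All 3 characters matched => is a subsequence

1


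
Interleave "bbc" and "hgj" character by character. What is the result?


Interleaving "bbc" and "hgj":
  Position 0: 'b' from first, 'h' from second => "bh"
  Position 1: 'b' from first, 'g' from second => "bg"
  Position 2: 'c' from first, 'j' from second => "cj"
Result: bhbgcj

bhbgcj
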